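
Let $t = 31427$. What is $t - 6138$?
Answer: $25289$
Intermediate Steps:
$t - 6138 = 31427 - 6138 = 25289$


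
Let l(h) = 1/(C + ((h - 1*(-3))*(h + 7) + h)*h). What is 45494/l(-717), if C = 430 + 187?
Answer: -16512560199356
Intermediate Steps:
C = 617
l(h) = 1/(617 + h*(h + (3 + h)*(7 + h))) (l(h) = 1/(617 + ((h - 1*(-3))*(h + 7) + h)*h) = 1/(617 + ((h + 3)*(7 + h) + h)*h) = 1/(617 + ((3 + h)*(7 + h) + h)*h) = 1/(617 + (h + (3 + h)*(7 + h))*h) = 1/(617 + h*(h + (3 + h)*(7 + h))))
45494/l(-717) = 45494/(1/(617 + (-717)³ + 11*(-717)² + 21*(-717))) = 45494/(1/(617 - 368601813 + 11*514089 - 15057)) = 45494/(1/(617 - 368601813 + 5654979 - 15057)) = 45494/(1/(-362961274)) = 45494/(-1/362961274) = 45494*(-362961274) = -16512560199356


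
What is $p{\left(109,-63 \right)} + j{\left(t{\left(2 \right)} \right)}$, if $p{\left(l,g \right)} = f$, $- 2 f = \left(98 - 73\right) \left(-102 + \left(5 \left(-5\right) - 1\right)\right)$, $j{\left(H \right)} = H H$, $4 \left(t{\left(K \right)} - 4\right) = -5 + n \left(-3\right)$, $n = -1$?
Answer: $\frac{6449}{4} \approx 1612.3$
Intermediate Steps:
$t{\left(K \right)} = \frac{7}{2}$ ($t{\left(K \right)} = 4 + \frac{-5 - -3}{4} = 4 + \frac{-5 + 3}{4} = 4 + \frac{1}{4} \left(-2\right) = 4 - \frac{1}{2} = \frac{7}{2}$)
$j{\left(H \right)} = H^{2}$
$f = 1600$ ($f = - \frac{\left(98 - 73\right) \left(-102 + \left(5 \left(-5\right) - 1\right)\right)}{2} = - \frac{25 \left(-102 - 26\right)}{2} = - \frac{25 \left(-128\right)}{2} = \left(- \frac{1}{2}\right) \left(-3200\right) = 1600$)
$p{\left(l,g \right)} = 1600$
$p{\left(109,-63 \right)} + j{\left(t{\left(2 \right)} \right)} = 1600 + \left(\frac{7}{2}\right)^{2} = 1600 + \frac{49}{4} = \frac{6449}{4}$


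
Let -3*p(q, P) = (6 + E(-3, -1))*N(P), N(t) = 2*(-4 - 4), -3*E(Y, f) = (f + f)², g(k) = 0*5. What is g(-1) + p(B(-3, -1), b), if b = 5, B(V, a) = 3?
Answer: 224/9 ≈ 24.889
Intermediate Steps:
g(k) = 0
E(Y, f) = -4*f²/3 (E(Y, f) = -(f + f)²/3 = -4*f²/3)
N(t) = -16 (N(t) = 2*(-8) = -16)
p(q, P) = 224/9 (p(q, P) = -(6 - 4/3*(-1)²)*(-16)/3 = -(6 - 4/3*1)*(-16)/3 = -(6 - 4/3)*(-16)/3 = -14*(-16)/9 = -⅓*(-224/3) = 224/9)
g(-1) + p(B(-3, -1), b) = 0 + 224/9 = 224/9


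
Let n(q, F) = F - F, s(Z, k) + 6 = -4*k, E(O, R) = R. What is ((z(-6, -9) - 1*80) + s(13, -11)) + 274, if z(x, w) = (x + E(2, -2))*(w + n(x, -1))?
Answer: 304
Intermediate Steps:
s(Z, k) = -6 - 4*k
n(q, F) = 0
z(x, w) = w*(-2 + x) (z(x, w) = (x - 2)*(w + 0) = (-2 + x)*w = w*(-2 + x))
((z(-6, -9) - 1*80) + s(13, -11)) + 274 = ((-9*(-2 - 6) - 1*80) + (-6 - 4*(-11))) + 274 = ((-9*(-8) - 80) + (-6 + 44)) + 274 = ((72 - 80) + 38) + 274 = (-8 + 38) + 274 = 30 + 274 = 304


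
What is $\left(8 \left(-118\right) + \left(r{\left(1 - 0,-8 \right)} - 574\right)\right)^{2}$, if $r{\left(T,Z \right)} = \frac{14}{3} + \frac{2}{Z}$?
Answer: $\frac{329894569}{144} \approx 2.2909 \cdot 10^{6}$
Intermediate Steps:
$r{\left(T,Z \right)} = \frac{14}{3} + \frac{2}{Z}$ ($r{\left(T,Z \right)} = 14 \cdot \frac{1}{3} + \frac{2}{Z} = \frac{14}{3} + \frac{2}{Z}$)
$\left(8 \left(-118\right) + \left(r{\left(1 - 0,-8 \right)} - 574\right)\right)^{2} = \left(8 \left(-118\right) - \left(\frac{1708}{3} + \frac{1}{4}\right)\right)^{2} = \left(-944 + \left(\left(\frac{14}{3} + 2 \left(- \frac{1}{8}\right)\right) - 574\right)\right)^{2} = \left(-944 + \left(\left(\frac{14}{3} - \frac{1}{4}\right) - 574\right)\right)^{2} = \left(-944 + \left(\frac{53}{12} - 574\right)\right)^{2} = \left(-944 - \frac{6835}{12}\right)^{2} = \left(- \frac{18163}{12}\right)^{2} = \frac{329894569}{144}$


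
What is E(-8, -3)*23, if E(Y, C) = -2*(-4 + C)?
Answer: 322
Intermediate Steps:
E(Y, C) = 8 - 2*C
E(-8, -3)*23 = (8 - 2*(-3))*23 = (8 + 6)*23 = 14*23 = 322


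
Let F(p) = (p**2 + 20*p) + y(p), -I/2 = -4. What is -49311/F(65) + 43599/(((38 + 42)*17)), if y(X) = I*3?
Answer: 174867891/7546640 ≈ 23.172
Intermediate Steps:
I = 8 (I = -2*(-4) = 8)
y(X) = 24 (y(X) = 8*3 = 24)
F(p) = 24 + p**2 + 20*p (F(p) = (p**2 + 20*p) + 24 = 24 + p**2 + 20*p)
-49311/F(65) + 43599/(((38 + 42)*17)) = -49311/(24 + 65**2 + 20*65) + 43599/(((38 + 42)*17)) = -49311/(24 + 4225 + 1300) + 43599/((80*17)) = -49311/5549 + 43599/1360 = 174867891/7546640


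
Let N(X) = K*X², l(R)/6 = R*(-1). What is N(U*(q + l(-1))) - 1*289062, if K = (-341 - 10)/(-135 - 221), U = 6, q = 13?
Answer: -24586119/89 ≈ -2.7625e+5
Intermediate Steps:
K = 351/356 (K = -351/(-356) = -351*(-1/356) = 351/356 ≈ 0.98596)
l(R) = -6*R (l(R) = 6*(R*(-1)) = 6*(-R) = -6*R)
N(X) = 351*X²/356
N(U*(q + l(-1))) - 1*289062 = 351*(6*(13 - 6*(-1)))²/356 - 1*289062 = 351*(6*(13 + 6))²/356 - 289062 = 351*(6*19)²/356 - 289062 = (351/356)*114² - 289062 = (351/356)*12996 - 289062 = 1140399/89 - 289062 = -24586119/89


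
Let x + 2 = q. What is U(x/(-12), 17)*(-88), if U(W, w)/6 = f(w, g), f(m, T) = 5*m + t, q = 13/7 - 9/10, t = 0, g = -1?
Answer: -44880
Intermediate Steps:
q = 67/70 (q = 13*(1/7) - 9*1/10 = 13/7 - 9/10 = 67/70 ≈ 0.95714)
f(m, T) = 5*m (f(m, T) = 5*m + 0 = 5*m)
x = -73/70 (x = -2 + 67/70 = -73/70 ≈ -1.0429)
U(W, w) = 30*w (U(W, w) = 6*(5*w) = 30*w)
U(x/(-12), 17)*(-88) = (30*17)*(-88) = 510*(-88) = -44880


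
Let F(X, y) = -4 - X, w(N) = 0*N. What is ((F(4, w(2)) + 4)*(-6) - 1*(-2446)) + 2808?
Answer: 5278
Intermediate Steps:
w(N) = 0
((F(4, w(2)) + 4)*(-6) - 1*(-2446)) + 2808 = (((-4 - 1*4) + 4)*(-6) - 1*(-2446)) + 2808 = (((-4 - 4) + 4)*(-6) + 2446) + 2808 = ((-8 + 4)*(-6) + 2446) + 2808 = (-4*(-6) + 2446) + 2808 = (24 + 2446) + 2808 = 2470 + 2808 = 5278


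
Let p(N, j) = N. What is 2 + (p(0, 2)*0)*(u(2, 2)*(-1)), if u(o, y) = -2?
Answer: 2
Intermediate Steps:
2 + (p(0, 2)*0)*(u(2, 2)*(-1)) = 2 + (0*0)*(-2*(-1)) = 2 + 0*2 = 2 + 0 = 2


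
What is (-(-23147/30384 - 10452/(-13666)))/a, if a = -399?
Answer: 32807/4359891312 ≈ 7.5247e-6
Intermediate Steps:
(-(-23147/30384 - 10452/(-13666)))/a = -(-23147/30384 - 10452/(-13666))/(-399) = -(-23147*1/30384 - 10452*(-1/13666))*(-1/399) = -(-23147/30384 + 5226/6833)*(-1/399) = -1*623333/207613872*(-1/399) = -623333/207613872*(-1/399) = 32807/4359891312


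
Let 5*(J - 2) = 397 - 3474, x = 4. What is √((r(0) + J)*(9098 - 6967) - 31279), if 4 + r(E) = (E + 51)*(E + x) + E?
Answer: 2*I*√5701465/5 ≈ 955.11*I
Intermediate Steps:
r(E) = -4 + E + (4 + E)*(51 + E) (r(E) = -4 + ((E + 51)*(E + 4) + E) = -4 + ((51 + E)*(4 + E) + E) = -4 + ((4 + E)*(51 + E) + E) = -4 + (E + (4 + E)*(51 + E)) = -4 + E + (4 + E)*(51 + E))
J = -3067/5 (J = 2 + (397 - 3474)/5 = 2 + (⅕)*(-3077) = 2 - 3077/5 = -3067/5 ≈ -613.40)
√((r(0) + J)*(9098 - 6967) - 31279) = √(((200 + 0² + 56*0) - 3067/5)*(9098 - 6967) - 31279) = √(((200 + 0 + 0) - 3067/5)*2131 - 31279) = √((200 - 3067/5)*2131 - 31279) = √(-2067/5*2131 - 31279) = √(-4404777/5 - 31279) = √(-4561172/5) = 2*I*√5701465/5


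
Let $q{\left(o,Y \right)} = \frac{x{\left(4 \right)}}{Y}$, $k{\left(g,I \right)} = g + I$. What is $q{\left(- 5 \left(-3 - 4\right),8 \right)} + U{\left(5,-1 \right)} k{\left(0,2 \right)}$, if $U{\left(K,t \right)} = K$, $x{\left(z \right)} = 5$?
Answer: $\frac{85}{8} \approx 10.625$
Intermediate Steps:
$k{\left(g,I \right)} = I + g$
$q{\left(o,Y \right)} = \frac{5}{Y}$
$q{\left(- 5 \left(-3 - 4\right),8 \right)} + U{\left(5,-1 \right)} k{\left(0,2 \right)} = \frac{5}{8} + 5 \left(2 + 0\right) = 5 \cdot \frac{1}{8} + 5 \cdot 2 = \frac{5}{8} + 10 = \frac{85}{8}$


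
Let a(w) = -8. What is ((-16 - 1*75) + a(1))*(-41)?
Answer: 4059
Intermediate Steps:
((-16 - 1*75) + a(1))*(-41) = ((-16 - 1*75) - 8)*(-41) = ((-16 - 75) - 8)*(-41) = (-91 - 8)*(-41) = -99*(-41) = 4059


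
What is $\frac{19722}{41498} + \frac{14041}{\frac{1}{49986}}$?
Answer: $\frac{14562756745935}{20749} \approx 7.0185 \cdot 10^{8}$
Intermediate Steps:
$\frac{19722}{41498} + \frac{14041}{\frac{1}{49986}} = 19722 \cdot \frac{1}{41498} + 14041 \frac{1}{\frac{1}{49986}} = \frac{9861}{20749} + 14041 \cdot 49986 = \frac{9861}{20749} + 701853426 = \frac{14562756745935}{20749}$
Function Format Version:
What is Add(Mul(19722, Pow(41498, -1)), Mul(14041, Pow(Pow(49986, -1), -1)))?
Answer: Rational(14562756745935, 20749) ≈ 7.0185e+8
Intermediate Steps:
Add(Mul(19722, Pow(41498, -1)), Mul(14041, Pow(Pow(49986, -1), -1))) = Add(Mul(19722, Rational(1, 41498)), Mul(14041, Pow(Rational(1, 49986), -1))) = Add(Rational(9861, 20749), Mul(14041, 49986)) = Add(Rational(9861, 20749), 701853426) = Rational(14562756745935, 20749)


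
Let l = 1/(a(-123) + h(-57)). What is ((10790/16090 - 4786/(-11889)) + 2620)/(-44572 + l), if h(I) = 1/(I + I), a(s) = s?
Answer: -140621408643815/2391302412034254 ≈ -0.058805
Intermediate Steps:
h(I) = 1/(2*I)
l = -114/14023 (l = 1/(-123 + (1/2)/(-57)) = 1/(-123 + (1/2)*(-1/57)) = 1/(-123 - 1/114) = 1/(-14023/114) = -114/14023 ≈ -0.0081295)
((10790/16090 - 4786/(-11889)) + 2620)/(-44572 + l) = ((10790/16090 - 4786/(-11889)) + 2620)/(-44572 - 114/14023) = ((10790*(1/16090) - 4786*(-1/11889)) + 2620)/(-625033270/14023) = ((1079/1609 + 4786/11889) + 2620)*(-14023/625033270) = (20528905/19129401 + 2620)*(-14023/625033270) = (50139559525/19129401)*(-14023/625033270) = -140621408643815/2391302412034254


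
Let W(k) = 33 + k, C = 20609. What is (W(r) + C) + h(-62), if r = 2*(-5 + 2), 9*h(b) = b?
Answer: 185662/9 ≈ 20629.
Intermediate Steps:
h(b) = b/9
r = -6 (r = 2*(-3) = -6)
(W(r) + C) + h(-62) = ((33 - 6) + 20609) + (⅑)*(-62) = (27 + 20609) - 62/9 = 20636 - 62/9 = 185662/9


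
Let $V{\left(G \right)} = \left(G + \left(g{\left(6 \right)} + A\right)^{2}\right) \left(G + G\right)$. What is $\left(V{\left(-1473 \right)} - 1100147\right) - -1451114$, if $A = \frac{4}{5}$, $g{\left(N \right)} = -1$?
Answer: $\frac{117257679}{25} \approx 4.6903 \cdot 10^{6}$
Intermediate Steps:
$A = \frac{4}{5}$ ($A = 4 \cdot \frac{1}{5} = \frac{4}{5} \approx 0.8$)
$V{\left(G \right)} = 2 G \left(\frac{1}{25} + G\right)$ ($V{\left(G \right)} = \left(G + \left(-1 + \frac{4}{5}\right)^{2}\right) \left(G + G\right) = \left(G + \left(- \frac{1}{5}\right)^{2}\right) 2 G = \left(G + \frac{1}{25}\right) 2 G = \left(\frac{1}{25} + G\right) 2 G = 2 G \left(\frac{1}{25} + G\right)$)
$\left(V{\left(-1473 \right)} - 1100147\right) - -1451114 = \left(\frac{2}{25} \left(-1473\right) \left(1 + 25 \left(-1473\right)\right) - 1100147\right) - -1451114 = \left(\frac{2}{25} \left(-1473\right) \left(1 - 36825\right) - 1100147\right) + 1451114 = \left(\frac{2}{25} \left(-1473\right) \left(-36824\right) - 1100147\right) + 1451114 = \left(\frac{108483504}{25} - 1100147\right) + 1451114 = \frac{80979829}{25} + 1451114 = \frac{117257679}{25}$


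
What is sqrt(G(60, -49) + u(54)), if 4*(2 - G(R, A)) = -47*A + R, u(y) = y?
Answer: I*sqrt(2139)/2 ≈ 23.125*I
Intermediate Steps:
G(R, A) = 2 - R/4 + 47*A/4 (G(R, A) = 2 - (-47*A + R)/4 = 2 - (R - 47*A)/4 = 2 + (-R/4 + 47*A/4) = 2 - R/4 + 47*A/4)
sqrt(G(60, -49) + u(54)) = sqrt((2 - 1/4*60 + (47/4)*(-49)) + 54) = sqrt((2 - 15 - 2303/4) + 54) = sqrt(-2355/4 + 54) = sqrt(-2139/4) = I*sqrt(2139)/2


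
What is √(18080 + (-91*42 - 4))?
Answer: √14254 ≈ 119.39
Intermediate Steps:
√(18080 + (-91*42 - 4)) = √(18080 + (-3822 - 4)) = √(18080 - 3826) = √14254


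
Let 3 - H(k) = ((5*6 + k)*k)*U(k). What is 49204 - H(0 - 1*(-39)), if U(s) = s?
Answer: 154150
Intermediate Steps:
H(k) = 3 - k²*(30 + k) (H(k) = 3 - (5*6 + k)*k*k = 3 - (30 + k)*k*k = 3 - k*(30 + k)*k = 3 - k²*(30 + k))
49204 - H(0 - 1*(-39)) = 49204 - (3 - (0 - 1*(-39))³ - 30*(0 - 1*(-39))²) = 49204 - (3 - (0 + 39)³ - 30*(0 + 39)²) = 49204 - (3 - 1*39³ - 30*39²) = 49204 - (3 - 1*59319 - 30*1521) = 49204 - (3 - 59319 - 45630) = 49204 - 1*(-104946) = 49204 + 104946 = 154150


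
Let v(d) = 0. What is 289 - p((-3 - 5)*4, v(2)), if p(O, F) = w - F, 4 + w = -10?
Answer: 303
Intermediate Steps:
w = -14 (w = -4 - 10 = -14)
p(O, F) = -14 - F
289 - p((-3 - 5)*4, v(2)) = 289 - (-14 - 1*0) = 289 - (-14 + 0) = 289 - 1*(-14) = 289 + 14 = 303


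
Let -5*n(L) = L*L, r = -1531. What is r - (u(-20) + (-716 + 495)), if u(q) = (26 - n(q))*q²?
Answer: -43710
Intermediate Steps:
n(L) = -L²/5 (n(L) = -L*L/5 = -L²/5)
u(q) = q²*(26 + q²/5) (u(q) = (26 - (-1)*q²/5)*q² = (26 + q²/5)*q² = q²*(26 + q²/5))
r - (u(-20) + (-716 + 495)) = -1531 - ((⅕)*(-20)²*(130 + (-20)²) + (-716 + 495)) = -1531 - ((⅕)*400*(130 + 400) - 221) = -1531 - ((⅕)*400*530 - 221) = -1531 - (42400 - 221) = -1531 - 1*42179 = -1531 - 42179 = -43710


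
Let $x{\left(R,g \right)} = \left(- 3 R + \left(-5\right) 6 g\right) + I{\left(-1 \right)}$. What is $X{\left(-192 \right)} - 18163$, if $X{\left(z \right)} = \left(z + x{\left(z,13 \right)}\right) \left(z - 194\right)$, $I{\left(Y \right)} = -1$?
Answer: $-15461$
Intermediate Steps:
$x{\left(R,g \right)} = -1 - 30 g - 3 R$ ($x{\left(R,g \right)} = \left(- 3 R + \left(-5\right) 6 g\right) - 1 = \left(- 3 R - 30 g\right) - 1 = \left(- 30 g - 3 R\right) - 1 = -1 - 30 g - 3 R$)
$X{\left(z \right)} = \left(-391 - 2 z\right) \left(-194 + z\right)$ ($X{\left(z \right)} = \left(z - \left(391 + 3 z\right)\right) \left(z - 194\right) = \left(z - \left(391 + 3 z\right)\right) \left(-194 + z\right) = \left(-391 - 2 z\right) \left(-194 + z\right)$)
$X{\left(-192 \right)} - 18163 = \left(75854 - -576 - 2 \left(-192\right)^{2}\right) - 18163 = \left(75854 + 576 - 73728\right) - 18163 = 2702 - 18163 = -15461$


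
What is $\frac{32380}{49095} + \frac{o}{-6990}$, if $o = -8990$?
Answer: $\frac{4451335}{2287827} \approx 1.9457$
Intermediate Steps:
$\frac{32380}{49095} + \frac{o}{-6990} = \frac{32380}{49095} - \frac{8990}{-6990} = 32380 \cdot \frac{1}{49095} - - \frac{899}{699} = \frac{6476}{9819} + \frac{899}{699} = \frac{4451335}{2287827}$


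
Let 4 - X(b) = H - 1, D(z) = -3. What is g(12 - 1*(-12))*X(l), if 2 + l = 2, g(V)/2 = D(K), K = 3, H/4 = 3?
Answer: 42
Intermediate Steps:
H = 12 (H = 4*3 = 12)
g(V) = -6 (g(V) = 2*(-3) = -6)
l = 0 (l = -2 + 2 = 0)
X(b) = -7 (X(b) = 4 - (12 - 1) = 4 - 1*11 = 4 - 11 = -7)
g(12 - 1*(-12))*X(l) = -6*(-7) = 42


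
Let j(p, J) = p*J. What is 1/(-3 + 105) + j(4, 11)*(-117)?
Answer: -525095/102 ≈ -5148.0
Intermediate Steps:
j(p, J) = J*p
1/(-3 + 105) + j(4, 11)*(-117) = 1/(-3 + 105) + (11*4)*(-117) = 1/102 + 44*(-117) = 1/102 - 5148 = -525095/102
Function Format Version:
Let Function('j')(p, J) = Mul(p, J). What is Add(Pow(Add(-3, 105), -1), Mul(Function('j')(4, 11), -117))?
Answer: Rational(-525095, 102) ≈ -5148.0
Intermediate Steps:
Function('j')(p, J) = Mul(J, p)
Add(Pow(Add(-3, 105), -1), Mul(Function('j')(4, 11), -117)) = Add(Pow(Add(-3, 105), -1), Mul(Mul(11, 4), -117)) = Add(Pow(102, -1), Mul(44, -117)) = Add(Rational(1, 102), -5148) = Rational(-525095, 102)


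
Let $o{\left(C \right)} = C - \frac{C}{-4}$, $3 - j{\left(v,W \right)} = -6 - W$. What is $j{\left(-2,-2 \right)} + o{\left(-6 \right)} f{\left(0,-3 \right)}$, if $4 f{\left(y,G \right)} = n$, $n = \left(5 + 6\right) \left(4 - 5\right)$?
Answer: $\frac{221}{8} \approx 27.625$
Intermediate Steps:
$j{\left(v,W \right)} = 9 + W$ ($j{\left(v,W \right)} = 3 - \left(-6 - W\right) = 3 + \left(6 + W\right) = 9 + W$)
$n = -11$ ($n = 11 \left(-1\right) = -11$)
$o{\left(C \right)} = \frac{5 C}{4}$ ($o{\left(C \right)} = C - C \left(- \frac{1}{4}\right) = C - - \frac{C}{4} = C + \frac{C}{4} = \frac{5 C}{4}$)
$f{\left(y,G \right)} = - \frac{11}{4}$ ($f{\left(y,G \right)} = \frac{1}{4} \left(-11\right) = - \frac{11}{4}$)
$j{\left(-2,-2 \right)} + o{\left(-6 \right)} f{\left(0,-3 \right)} = \left(9 - 2\right) + \frac{5}{4} \left(-6\right) \left(- \frac{11}{4}\right) = 7 - - \frac{165}{8} = 7 + \frac{165}{8} = \frac{221}{8}$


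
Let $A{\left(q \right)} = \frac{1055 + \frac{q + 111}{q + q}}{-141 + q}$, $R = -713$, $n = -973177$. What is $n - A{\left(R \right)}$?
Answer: $- \frac{296284334569}{304451} \approx -9.7318 \cdot 10^{5}$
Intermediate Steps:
$A{\left(q \right)} = \frac{1055 + \frac{111 + q}{2 q}}{-141 + q}$
$n - A{\left(R \right)} = -973177 - \frac{111 + 2111 \left(-713\right)}{2 \left(-713\right) \left(-141 - 713\right)} = -973177 - \frac{1}{2} \left(- \frac{1}{713}\right) \frac{1}{-854} \left(111 - 1505143\right) = -973177 - \frac{1}{2} \left(- \frac{1}{713}\right) \left(- \frac{1}{854}\right) \left(-1505032\right) = -973177 - - \frac{376258}{304451} = -973177 + \frac{376258}{304451} = - \frac{296284334569}{304451}$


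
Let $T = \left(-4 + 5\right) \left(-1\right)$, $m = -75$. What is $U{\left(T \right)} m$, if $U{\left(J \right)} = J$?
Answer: $75$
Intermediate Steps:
$T = -1$ ($T = 1 \left(-1\right) = -1$)
$U{\left(T \right)} m = \left(-1\right) \left(-75\right) = 75$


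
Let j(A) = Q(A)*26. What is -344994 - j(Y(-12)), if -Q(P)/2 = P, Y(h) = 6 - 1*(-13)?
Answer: -344006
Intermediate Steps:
Y(h) = 19 (Y(h) = 6 + 13 = 19)
Q(P) = -2*P
j(A) = -52*A (j(A) = -2*A*26 = -52*A)
-344994 - j(Y(-12)) = -344994 - (-52)*19 = -344994 - 1*(-988) = -344994 + 988 = -344006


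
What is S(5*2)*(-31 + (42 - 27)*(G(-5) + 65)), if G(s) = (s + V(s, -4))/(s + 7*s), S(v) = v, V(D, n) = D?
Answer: 18955/2 ≈ 9477.5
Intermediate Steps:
G(s) = ¼ (G(s) = (s + s)/(s + 7*s) = (2*s)/((8*s)) = (2*s)*(1/(8*s)) = ¼)
S(5*2)*(-31 + (42 - 27)*(G(-5) + 65)) = (5*2)*(-31 + (42 - 27)*(¼ + 65)) = 10*(-31 + 15*(261/4)) = 10*(-31 + 3915/4) = 10*(3791/4) = 18955/2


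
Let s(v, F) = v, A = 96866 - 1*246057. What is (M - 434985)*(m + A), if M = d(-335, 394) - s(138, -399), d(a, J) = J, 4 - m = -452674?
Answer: -131934600023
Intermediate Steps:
m = 452678 (m = 4 - 1*(-452674) = 4 + 452674 = 452678)
A = -149191 (A = 96866 - 246057 = -149191)
M = 256 (M = 394 - 1*138 = 394 - 138 = 256)
(M - 434985)*(m + A) = (256 - 434985)*(452678 - 149191) = -434729*303487 = -131934600023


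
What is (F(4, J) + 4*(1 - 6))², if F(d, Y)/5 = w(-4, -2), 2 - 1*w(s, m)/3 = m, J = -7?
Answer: 1600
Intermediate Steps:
w(s, m) = 6 - 3*m
F(d, Y) = 60 (F(d, Y) = 5*(6 - 3*(-2)) = 5*(6 + 6) = 5*12 = 60)
(F(4, J) + 4*(1 - 6))² = (60 + 4*(1 - 6))² = (60 + 4*(-5))² = (60 - 20)² = 40² = 1600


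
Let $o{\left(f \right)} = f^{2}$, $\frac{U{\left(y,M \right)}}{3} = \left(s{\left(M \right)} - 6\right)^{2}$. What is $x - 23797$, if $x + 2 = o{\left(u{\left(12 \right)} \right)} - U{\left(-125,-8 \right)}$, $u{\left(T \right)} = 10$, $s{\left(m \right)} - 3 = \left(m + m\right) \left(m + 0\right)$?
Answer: $-70574$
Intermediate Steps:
$s{\left(m \right)} = 3 + 2 m^{2}$ ($s{\left(m \right)} = 3 + \left(m + m\right) \left(m + 0\right) = 3 + 2 m m = 3 + 2 m^{2}$)
$U{\left(y,M \right)} = 3 \left(-3 + 2 M^{2}\right)^{2}$ ($U{\left(y,M \right)} = 3 \left(\left(3 + 2 M^{2}\right) - 6\right)^{2} = 3 \left(-3 + 2 M^{2}\right)^{2}$)
$x = -46777$ ($x = -2 + \left(10^{2} - 3 \left(-3 + 2 \left(-8\right)^{2}\right)^{2}\right) = -2 + \left(100 - 3 \left(-3 + 2 \cdot 64\right)^{2}\right) = -2 + \left(100 - 3 \left(-3 + 128\right)^{2}\right) = -2 + \left(100 - 3 \cdot 125^{2}\right) = -2 + \left(100 - 3 \cdot 15625\right) = -2 + \left(100 - 46875\right) = -2 - 46775 = -46777$)
$x - 23797 = -46777 - 23797 = -70574$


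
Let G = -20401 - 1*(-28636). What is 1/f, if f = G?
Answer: 1/8235 ≈ 0.00012143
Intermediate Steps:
G = 8235 (G = -20401 + 28636 = 8235)
f = 8235
1/f = 1/8235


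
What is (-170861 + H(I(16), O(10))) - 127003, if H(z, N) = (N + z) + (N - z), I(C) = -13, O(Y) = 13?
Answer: -297838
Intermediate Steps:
H(z, N) = 2*N
(-170861 + H(I(16), O(10))) - 127003 = (-170861 + 2*13) - 127003 = (-170861 + 26) - 127003 = -170835 - 127003 = -297838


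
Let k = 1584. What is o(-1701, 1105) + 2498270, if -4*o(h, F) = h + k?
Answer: 9993197/4 ≈ 2.4983e+6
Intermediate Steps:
o(h, F) = -396 - h/4 (o(h, F) = -(h + 1584)/4 = -(1584 + h)/4 = -396 - h/4)
o(-1701, 1105) + 2498270 = (-396 - 1/4*(-1701)) + 2498270 = (-396 + 1701/4) + 2498270 = 117/4 + 2498270 = 9993197/4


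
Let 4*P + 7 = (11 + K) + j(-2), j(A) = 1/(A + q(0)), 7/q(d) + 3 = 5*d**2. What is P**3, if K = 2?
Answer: 421875/140608 ≈ 3.0004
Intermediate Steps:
q(d) = 7/(-3 + 5*d**2)
j(A) = 1/(-7/3 + A) (j(A) = 1/(A + 7/(-3 + 5*0**2)) = 1/(A + 7/(-3 + 5*0)) = 1/(A + 7/(-3 + 0)) = 1/(A + 7/(-3)) = 1/(A + 7*(-1/3)) = 1/(A - 7/3) = 1/(-7/3 + A))
P = 75/52 (P = -7/4 + ((11 + 2) + 3/(-7 + 3*(-2)))/4 = -7/4 + (13 + 3/(-7 - 6))/4 = -7/4 + (13 + 3/(-13))/4 = -7/4 + (13 + 3*(-1/13))/4 = -7/4 + (13 - 3/13)/4 = -7/4 + (1/4)*(166/13) = -7/4 + 83/26 = 75/52 ≈ 1.4423)
P**3 = (75/52)**3 = 421875/140608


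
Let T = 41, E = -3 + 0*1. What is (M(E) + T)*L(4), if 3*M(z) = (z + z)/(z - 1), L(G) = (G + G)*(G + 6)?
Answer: 3320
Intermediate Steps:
E = -3 (E = -3 + 0 = -3)
L(G) = 2*G*(6 + G) (L(G) = (2*G)*(6 + G) = 2*G*(6 + G))
M(z) = 2*z/(3*(-1 + z)) (M(z) = ((z + z)/(z - 1))/3 = ((2*z)/(-1 + z))/3 = (2*z/(-1 + z))/3 = 2*z/(3*(-1 + z)))
(M(E) + T)*L(4) = ((⅔)*(-3)/(-1 - 3) + 41)*(2*4*(6 + 4)) = ((⅔)*(-3)/(-4) + 41)*(2*4*10) = ((⅔)*(-3)*(-¼) + 41)*80 = (½ + 41)*80 = (83/2)*80 = 3320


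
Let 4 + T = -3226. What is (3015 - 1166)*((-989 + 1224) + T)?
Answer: -5537755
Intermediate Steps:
T = -3230 (T = -4 - 3226 = -3230)
(3015 - 1166)*((-989 + 1224) + T) = (3015 - 1166)*((-989 + 1224) - 3230) = 1849*(235 - 3230) = 1849*(-2995) = -5537755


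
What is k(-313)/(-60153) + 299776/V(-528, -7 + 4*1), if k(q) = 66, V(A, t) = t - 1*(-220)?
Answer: 6010803802/4351067 ≈ 1381.5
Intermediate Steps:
V(A, t) = 220 + t (V(A, t) = t + 220 = 220 + t)
k(-313)/(-60153) + 299776/V(-528, -7 + 4*1) = 66/(-60153) + 299776/(220 + (-7 + 4*1)) = 66*(-1/60153) + 299776/(220 + (-7 + 4)) = -22/20051 + 299776/(220 - 3) = -22/20051 + 299776/217 = 6010803802/4351067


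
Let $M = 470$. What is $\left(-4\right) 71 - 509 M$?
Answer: $-239514$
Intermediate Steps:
$\left(-4\right) 71 - 509 M = \left(-4\right) 71 - 239230 = -284 - 239230 = -239514$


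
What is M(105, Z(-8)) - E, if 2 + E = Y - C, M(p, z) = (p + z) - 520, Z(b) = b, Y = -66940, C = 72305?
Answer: 138824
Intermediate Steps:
M(p, z) = -520 + p + z
E = -139247 (E = -2 + (-66940 - 1*72305) = -2 + (-66940 - 72305) = -2 - 139245 = -139247)
M(105, Z(-8)) - E = (-520 + 105 - 8) - 1*(-139247) = -423 + 139247 = 138824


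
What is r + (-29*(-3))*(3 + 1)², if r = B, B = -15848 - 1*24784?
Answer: -39240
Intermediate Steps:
B = -40632 (B = -15848 - 24784 = -40632)
r = -40632
r + (-29*(-3))*(3 + 1)² = -40632 + (-29*(-3))*(3 + 1)² = -40632 + 87*4² = -40632 + 87*16 = -40632 + 1392 = -39240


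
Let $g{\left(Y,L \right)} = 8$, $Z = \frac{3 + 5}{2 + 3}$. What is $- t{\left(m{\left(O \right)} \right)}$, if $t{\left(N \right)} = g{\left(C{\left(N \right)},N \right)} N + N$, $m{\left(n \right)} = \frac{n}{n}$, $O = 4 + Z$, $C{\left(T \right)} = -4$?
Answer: $-9$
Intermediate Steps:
$Z = \frac{8}{5} \approx 1.6$
$O = \frac{28}{5}$ ($O = 4 + \frac{8}{5} = \frac{28}{5} \approx 5.6$)
$m{\left(n \right)} = 1$
$t{\left(N \right)} = 9 N$ ($t{\left(N \right)} = 8 N + N = 9 N$)
$- t{\left(m{\left(O \right)} \right)} = - 9 \cdot 1 = \left(-1\right) 9 = -9$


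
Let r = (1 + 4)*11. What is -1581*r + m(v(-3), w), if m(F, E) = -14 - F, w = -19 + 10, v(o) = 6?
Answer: -86975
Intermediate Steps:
w = -9
r = 55 (r = 5*11 = 55)
-1581*r + m(v(-3), w) = -1581*55 + (-14 - 1*6) = -86955 + (-14 - 6) = -86955 - 20 = -86975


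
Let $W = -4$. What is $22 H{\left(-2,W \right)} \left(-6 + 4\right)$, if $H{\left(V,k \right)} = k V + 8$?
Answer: $-704$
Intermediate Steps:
$H{\left(V,k \right)} = 8 + V k$ ($H{\left(V,k \right)} = V k + 8 = 8 + V k$)
$22 H{\left(-2,W \right)} \left(-6 + 4\right) = 22 \left(8 - -8\right) \left(-6 + 4\right) = 22 \left(8 + 8\right) \left(-2\right) = 22 \cdot 16 \left(-2\right) = 352 \left(-2\right) = -704$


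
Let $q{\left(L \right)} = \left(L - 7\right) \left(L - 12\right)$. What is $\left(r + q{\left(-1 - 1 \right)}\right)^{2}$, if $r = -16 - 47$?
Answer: $3969$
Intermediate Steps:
$q{\left(L \right)} = \left(-12 + L\right) \left(-7 + L\right)$ ($q{\left(L \right)} = \left(-7 + L\right) \left(-12 + L\right) = \left(-12 + L\right) \left(-7 + L\right)$)
$r = -63$ ($r = -16 - 47 = -63$)
$\left(r + q{\left(-1 - 1 \right)}\right)^{2} = \left(-63 + \left(84 + \left(-1 - 1\right)^{2} - 19 \left(-1 - 1\right)\right)\right)^{2} = \left(-63 + \left(84 + \left(-2\right)^{2} - -38\right)\right)^{2} = \left(-63 + \left(84 + 4 + 38\right)\right)^{2} = \left(-63 + 126\right)^{2} = 63^{2} = 3969$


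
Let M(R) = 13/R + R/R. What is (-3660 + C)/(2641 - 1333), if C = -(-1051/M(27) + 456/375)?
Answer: -2951791/1308000 ≈ -2.2567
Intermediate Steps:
M(R) = 1 + 13/R (M(R) = 13/R + 1 = 1 + 13/R)
C = 708209/1000 (C = -(-1051*27/(13 + 27) + 456/375) = -(-1051/((1/27)*40) + 456*(1/375)) = -(-1051/40/27 + 152/125) = -(-1051*27/40 + 152/125) = -(-28377/40 + 152/125) = -1*(-708209/1000) = 708209/1000 ≈ 708.21)
(-3660 + C)/(2641 - 1333) = (-3660 + 708209/1000)/(2641 - 1333) = -2951791/1000/1308 = -2951791/1000*1/1308 = -2951791/1308000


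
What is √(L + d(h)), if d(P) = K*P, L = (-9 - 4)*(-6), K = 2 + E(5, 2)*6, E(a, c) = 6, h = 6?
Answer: 3*√34 ≈ 17.493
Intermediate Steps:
K = 38 (K = 2 + 6*6 = 2 + 36 = 38)
L = 78 (L = -13*(-6) = 78)
d(P) = 38*P
√(L + d(h)) = √(78 + 38*6) = √(78 + 228) = √306 = 3*√34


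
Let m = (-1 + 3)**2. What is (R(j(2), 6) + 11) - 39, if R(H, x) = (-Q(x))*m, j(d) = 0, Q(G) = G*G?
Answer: -172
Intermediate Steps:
Q(G) = G**2
m = 4 (m = 2**2 = 4)
R(H, x) = -4*x**2 (R(H, x) = -x**2*4 = -4*x**2)
(R(j(2), 6) + 11) - 39 = (-4*6**2 + 11) - 39 = (-4*36 + 11) - 39 = (-144 + 11) - 39 = -133 - 39 = -172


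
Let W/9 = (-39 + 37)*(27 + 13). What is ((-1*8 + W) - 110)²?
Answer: 702244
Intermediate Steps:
W = -720 (W = 9*((-39 + 37)*(27 + 13)) = 9*(-2*40) = 9*(-80) = -720)
((-1*8 + W) - 110)² = ((-1*8 - 720) - 110)² = ((-8 - 720) - 110)² = (-728 - 110)² = (-838)² = 702244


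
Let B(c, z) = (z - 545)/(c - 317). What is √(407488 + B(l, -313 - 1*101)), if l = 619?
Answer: √37164245934/302 ≈ 638.35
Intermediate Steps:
B(c, z) = (-545 + z)/(-317 + c)
√(407488 + B(l, -313 - 1*101)) = √(407488 + (-545 + (-313 - 1*101))/(-317 + 619)) = √(407488 + (-545 + (-313 - 101))/302) = √(407488 + (-545 - 414)/302) = √(407488 + (1/302)*(-959)) = √(407488 - 959/302) = √(123060417/302) = √37164245934/302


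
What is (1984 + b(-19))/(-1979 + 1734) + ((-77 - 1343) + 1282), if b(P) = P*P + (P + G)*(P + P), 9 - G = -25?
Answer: -7117/49 ≈ -145.24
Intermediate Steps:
G = 34 (G = 9 - 1*(-25) = 9 + 25 = 34)
b(P) = P² + 2*P*(34 + P) (b(P) = P*P + (P + 34)*(P + P) = P² + (34 + P)*(2*P) = P² + 2*P*(34 + P))
(1984 + b(-19))/(-1979 + 1734) + ((-77 - 1343) + 1282) = (1984 - 19*(68 + 3*(-19)))/(-1979 + 1734) + ((-77 - 1343) + 1282) = (1984 - 19*(68 - 57))/(-245) + (-1420 + 1282) = (1984 - 19*11)*(-1/245) - 138 = (1984 - 209)*(-1/245) - 138 = 1775*(-1/245) - 138 = -355/49 - 138 = -7117/49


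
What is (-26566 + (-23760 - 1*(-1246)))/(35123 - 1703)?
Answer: -818/557 ≈ -1.4686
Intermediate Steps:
(-26566 + (-23760 - 1*(-1246)))/(35123 - 1703) = (-26566 + (-23760 + 1246))/33420 = (-26566 - 22514)*(1/33420) = -49080*1/33420 = -818/557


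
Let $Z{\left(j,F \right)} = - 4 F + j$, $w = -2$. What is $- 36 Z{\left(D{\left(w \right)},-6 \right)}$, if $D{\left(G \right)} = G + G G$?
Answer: $-936$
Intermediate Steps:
$D{\left(G \right)} = G + G^{2}$
$Z{\left(j,F \right)} = j - 4 F$
$- 36 Z{\left(D{\left(w \right)},-6 \right)} = - 36 \left(- 2 \left(1 - 2\right) - -24\right) = - 36 \left(\left(-2\right) \left(-1\right) + 24\right) = - 36 \left(2 + 24\right) = \left(-36\right) 26 = -936$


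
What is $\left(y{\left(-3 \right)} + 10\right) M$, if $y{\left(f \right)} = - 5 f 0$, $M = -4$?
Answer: $-40$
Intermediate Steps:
$y{\left(f \right)} = 0$
$\left(y{\left(-3 \right)} + 10\right) M = \left(0 + 10\right) \left(-4\right) = 10 \left(-4\right) = -40$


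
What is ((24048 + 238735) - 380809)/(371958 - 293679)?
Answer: -39342/26093 ≈ -1.5078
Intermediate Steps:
((24048 + 238735) - 380809)/(371958 - 293679) = (262783 - 380809)/78279 = -118026*1/78279 = -39342/26093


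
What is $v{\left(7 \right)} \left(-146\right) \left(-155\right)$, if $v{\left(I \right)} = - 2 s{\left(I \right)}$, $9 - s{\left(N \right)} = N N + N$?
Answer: $2127220$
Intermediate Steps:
$s{\left(N \right)} = 9 - N - N^{2}$ ($s{\left(N \right)} = 9 - \left(N N + N\right) = 9 - \left(N^{2} + N\right) = 9 - \left(N + N^{2}\right) = 9 - N - N^{2}$)
$v{\left(I \right)} = -18 + 2 I + 2 I^{2}$ ($v{\left(I \right)} = - 2 \left(9 - I - I^{2}\right) = -18 + 2 I + 2 I^{2}$)
$v{\left(7 \right)} \left(-146\right) \left(-155\right) = \left(-18 + 2 \cdot 7 + 2 \cdot 7^{2}\right) \left(-146\right) \left(-155\right) = \left(-18 + 14 + 2 \cdot 49\right) \left(-146\right) \left(-155\right) = \left(-18 + 14 + 98\right) \left(-146\right) \left(-155\right) = 94 \left(-146\right) \left(-155\right) = \left(-13724\right) \left(-155\right) = 2127220$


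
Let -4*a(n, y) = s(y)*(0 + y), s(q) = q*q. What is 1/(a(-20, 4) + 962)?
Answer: 1/946 ≈ 0.0010571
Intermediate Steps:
s(q) = q**2
a(n, y) = -y**3/4 (a(n, y) = -y**2*(0 + y)/4 = -y**2*y/4 = -y**3/4)
1/(a(-20, 4) + 962) = 1/(-1/4*4**3 + 962) = 1/(-1/4*64 + 962) = 1/(-16 + 962) = 1/946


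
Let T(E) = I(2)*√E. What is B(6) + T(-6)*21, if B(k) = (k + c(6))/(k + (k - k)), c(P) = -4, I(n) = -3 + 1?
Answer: ⅓ - 42*I*√6 ≈ 0.33333 - 102.88*I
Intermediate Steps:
I(n) = -2
T(E) = -2*√E
B(k) = (-4 + k)/k (B(k) = (k - 4)/(k + (k - k)) = (-4 + k)/(k + 0) = (-4 + k)/k)
B(6) + T(-6)*21 = (-4 + 6)/6 - 2*I*√6*21 = (⅙)*2 - 2*I*√6*21 = ⅓ - 2*I*√6*21 = ⅓ - 42*I*√6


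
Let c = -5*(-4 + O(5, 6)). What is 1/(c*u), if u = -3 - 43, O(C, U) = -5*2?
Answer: -1/3220 ≈ -0.00031056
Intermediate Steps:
O(C, U) = -10
u = -46
c = 70 (c = -5*(-4 - 10) = -5*(-14) = 70)
1/(c*u) = 1/(70*(-46)) = 1/(-3220) = -1/3220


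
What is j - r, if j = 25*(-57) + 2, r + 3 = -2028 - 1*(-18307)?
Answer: -17699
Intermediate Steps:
r = 16276 (r = -3 + (-2028 - 1*(-18307)) = -3 + (-2028 + 18307) = -3 + 16279 = 16276)
j = -1423 (j = -1425 + 2 = -1423)
j - r = -1423 - 1*16276 = -1423 - 16276 = -17699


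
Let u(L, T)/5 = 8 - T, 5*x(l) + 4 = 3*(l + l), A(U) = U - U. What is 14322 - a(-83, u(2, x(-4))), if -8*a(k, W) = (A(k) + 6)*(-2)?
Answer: 28641/2 ≈ 14321.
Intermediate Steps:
A(U) = 0
x(l) = -⅘ + 6*l/5 (x(l) = -⅘ + (3*(l + l))/5 = -⅘ + (3*(2*l))/5 = -⅘ + (6*l)/5 = -⅘ + 6*l/5)
u(L, T) = 40 - 5*T (u(L, T) = 5*(8 - T) = 40 - 5*T)
a(k, W) = 3/2 (a(k, W) = -(0 + 6)*(-2)/8 = -3*(-2)/4 = -⅛*(-12) = 3/2)
14322 - a(-83, u(2, x(-4))) = 14322 - 1*3/2 = 14322 - 3/2 = 28641/2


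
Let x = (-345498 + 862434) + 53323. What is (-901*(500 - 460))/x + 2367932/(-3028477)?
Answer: -1459480845468/1727016265543 ≈ -0.84509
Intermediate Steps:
x = 570259 (x = 516936 + 53323 = 570259)
(-901*(500 - 460))/x + 2367932/(-3028477) = -901*(500 - 460)/570259 + 2367932/(-3028477) = -901*40*(1/570259) + 2367932*(-1/3028477) = -36040*1/570259 - 2367932/3028477 = -36040/570259 - 2367932/3028477 = -1459480845468/1727016265543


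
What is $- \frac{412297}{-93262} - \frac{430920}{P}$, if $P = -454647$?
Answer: $\frac{75879351733}{14133762838} \approx 5.3687$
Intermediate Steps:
$- \frac{412297}{-93262} - \frac{430920}{P} = - \frac{412297}{-93262} - \frac{430920}{-454647} = \left(-412297\right) \left(- \frac{1}{93262}\right) - - \frac{143640}{151549} = \frac{412297}{93262} + \frac{143640}{151549} = \frac{75879351733}{14133762838}$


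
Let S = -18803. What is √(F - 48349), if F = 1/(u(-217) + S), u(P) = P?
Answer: I*√4372688399655/9510 ≈ 219.88*I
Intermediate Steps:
F = -1/19020 (F = 1/(-217 - 18803) = 1/(-19020) = -1/19020 ≈ -5.2576e-5)
√(F - 48349) = √(-1/19020 - 48349) = √(-919597981/19020) = I*√4372688399655/9510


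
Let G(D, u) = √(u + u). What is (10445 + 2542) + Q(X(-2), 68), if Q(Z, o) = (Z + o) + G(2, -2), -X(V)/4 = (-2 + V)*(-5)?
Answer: 12975 + 2*I ≈ 12975.0 + 2.0*I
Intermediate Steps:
G(D, u) = √2*√u (G(D, u) = √(2*u) = √2*√u)
X(V) = -40 + 20*V (X(V) = -4*(-2 + V)*(-5) = -4*(10 - 5*V) = -40 + 20*V)
Q(Z, o) = Z + o + 2*I (Q(Z, o) = (Z + o) + √2*√(-2) = (Z + o) + √2*(I*√2) = (Z + o) + 2*I = Z + o + 2*I)
(10445 + 2542) + Q(X(-2), 68) = (10445 + 2542) + ((-40 + 20*(-2)) + 68 + 2*I) = 12987 + ((-40 - 40) + 68 + 2*I) = 12987 + (-80 + 68 + 2*I) = 12987 + (-12 + 2*I) = 12975 + 2*I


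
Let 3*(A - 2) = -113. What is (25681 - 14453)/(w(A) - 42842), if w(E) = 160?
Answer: -5614/21341 ≈ -0.26306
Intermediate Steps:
A = -107/3 (A = 2 + (1/3)*(-113) = 2 - 113/3 = -107/3 ≈ -35.667)
(25681 - 14453)/(w(A) - 42842) = (25681 - 14453)/(160 - 42842) = 11228/(-42682) = 11228*(-1/42682) = -5614/21341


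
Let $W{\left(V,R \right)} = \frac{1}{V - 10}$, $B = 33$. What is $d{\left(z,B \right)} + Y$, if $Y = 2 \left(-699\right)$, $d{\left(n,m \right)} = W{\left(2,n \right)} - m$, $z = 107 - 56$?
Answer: $- \frac{11449}{8} \approx -1431.1$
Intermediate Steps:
$W{\left(V,R \right)} = \frac{1}{-10 + V}$
$z = 51$
$d{\left(n,m \right)} = - \frac{1}{8} - m$ ($d{\left(n,m \right)} = \frac{1}{-10 + 2} - m = \frac{1}{-8} - m = - \frac{1}{8} - m$)
$Y = -1398$
$d{\left(z,B \right)} + Y = \left(- \frac{1}{8} - 33\right) - 1398 = - \frac{265}{8} - 1398 = - \frac{11449}{8}$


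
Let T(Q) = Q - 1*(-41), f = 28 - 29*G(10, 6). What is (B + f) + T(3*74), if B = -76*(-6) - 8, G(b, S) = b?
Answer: 449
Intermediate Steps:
f = -262 (f = 28 - 29*10 = 28 - 290 = -262)
T(Q) = 41 + Q (T(Q) = Q + 41 = 41 + Q)
B = 448 (B = 456 - 8 = 448)
(B + f) + T(3*74) = (448 - 262) + (41 + 3*74) = 186 + (41 + 222) = 186 + 263 = 449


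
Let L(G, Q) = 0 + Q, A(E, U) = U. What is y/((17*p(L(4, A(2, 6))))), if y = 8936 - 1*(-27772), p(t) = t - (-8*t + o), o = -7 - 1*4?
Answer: 36708/1105 ≈ 33.220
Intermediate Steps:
o = -11 (o = -7 - 4 = -11)
L(G, Q) = Q
p(t) = 11 + 9*t (p(t) = t - (-8*t - 11) = t - (-11 - 8*t) = t + (11 + 8*t) = 11 + 9*t)
y = 36708 (y = 8936 + 27772 = 36708)
y/((17*p(L(4, A(2, 6))))) = 36708/((17*(11 + 9*6))) = 36708/((17*(11 + 54))) = 36708/((17*65)) = 36708/1105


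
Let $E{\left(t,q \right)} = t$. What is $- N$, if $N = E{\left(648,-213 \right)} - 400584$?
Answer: $399936$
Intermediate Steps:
$N = -399936$ ($N = 648 - 400584 = -399936$)
$- N = \left(-1\right) \left(-399936\right) = 399936$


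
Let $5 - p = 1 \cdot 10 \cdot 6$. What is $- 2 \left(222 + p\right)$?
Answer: $-334$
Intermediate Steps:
$p = -55$ ($p = 5 - 1 \cdot 10 \cdot 6 = 5 - 10 \cdot 6 = 5 - 60 = -55$)
$- 2 \left(222 + p\right) = - 2 \left(222 - 55\right) = \left(-2\right) 167 = -334$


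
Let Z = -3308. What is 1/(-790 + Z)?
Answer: -1/4098 ≈ -0.00024402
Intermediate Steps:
1/(-790 + Z) = 1/(-790 - 3308) = 1/(-4098) = -1/4098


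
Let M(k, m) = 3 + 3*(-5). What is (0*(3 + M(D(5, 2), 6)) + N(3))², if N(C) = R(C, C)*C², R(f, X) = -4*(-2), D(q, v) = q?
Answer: 5184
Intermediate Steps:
M(k, m) = -12 (M(k, m) = 3 - 15 = -12)
R(f, X) = 8
N(C) = 8*C²
(0*(3 + M(D(5, 2), 6)) + N(3))² = (0*(3 - 12) + 8*3²)² = (0*(-9) + 8*9)² = (0 + 72)² = 72² = 5184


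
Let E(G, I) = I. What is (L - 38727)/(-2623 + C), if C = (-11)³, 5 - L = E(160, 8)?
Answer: 6455/659 ≈ 9.7952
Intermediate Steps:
L = -3 (L = 5 - 1*8 = 5 - 8 = -3)
C = -1331
(L - 38727)/(-2623 + C) = (-3 - 38727)/(-2623 - 1331) = -38730/(-3954) = -38730*(-1/3954) = 6455/659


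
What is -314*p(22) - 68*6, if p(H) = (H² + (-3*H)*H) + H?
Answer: 296636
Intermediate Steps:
p(H) = H - 2*H² (p(H) = (H² - 3*H²) + H = -2*H² + H = H - 2*H²)
-314*p(22) - 68*6 = -6908*(1 - 2*22) - 68*6 = -6908*(1 - 44) - 34*12 = -6908*(-43) - 408 = -314*(-946) - 408 = 297044 - 408 = 296636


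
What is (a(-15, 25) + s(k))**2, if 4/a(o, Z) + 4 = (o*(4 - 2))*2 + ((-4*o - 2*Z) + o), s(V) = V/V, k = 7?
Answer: 4225/4761 ≈ 0.88742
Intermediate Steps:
s(V) = 1
a(o, Z) = 4/(-4 + o - 2*Z) (a(o, Z) = 4/(-4 + ((o*(4 - 2))*2 + ((-4*o - 2*Z) + o))) = 4/(-4 + ((o*2)*2 + (-3*o - 2*Z))) = 4/(-4 + ((2*o)*2 + (-3*o - 2*Z))) = 4/(-4 + (4*o + (-3*o - 2*Z))) = 4/(-4 + (o - 2*Z)) = 4/(-4 + o - 2*Z))
(a(-15, 25) + s(k))**2 = (4/(-4 - 15 - 2*25) + 1)**2 = (4/(-4 - 15 - 50) + 1)**2 = (4/(-69) + 1)**2 = (4*(-1/69) + 1)**2 = (-4/69 + 1)**2 = (65/69)**2 = 4225/4761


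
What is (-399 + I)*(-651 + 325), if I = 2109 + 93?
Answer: -587778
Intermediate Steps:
I = 2202
(-399 + I)*(-651 + 325) = (-399 + 2202)*(-651 + 325) = 1803*(-326) = -587778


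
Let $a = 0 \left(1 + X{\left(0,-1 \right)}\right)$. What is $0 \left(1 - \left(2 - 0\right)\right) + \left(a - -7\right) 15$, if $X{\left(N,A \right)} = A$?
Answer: $105$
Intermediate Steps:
$a = 0$ ($a = 0 \left(1 - 1\right) = 0 \cdot 0 = 0$)
$0 \left(1 - \left(2 - 0\right)\right) + \left(a - -7\right) 15 = 0 \left(1 - \left(2 - 0\right)\right) + \left(0 - -7\right) 15 = 0 \left(1 - \left(2 + 0\right)\right) + \left(0 + 7\right) 15 = 0 \left(1 - 2\right) + 7 \cdot 15 = 0 \left(1 - 2\right) + 105 = 0 \left(-1\right) + 105 = 0 + 105 = 105$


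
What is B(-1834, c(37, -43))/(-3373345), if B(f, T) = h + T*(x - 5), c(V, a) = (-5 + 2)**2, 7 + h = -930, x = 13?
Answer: 173/674669 ≈ 0.00025642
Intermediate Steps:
h = -937 (h = -7 - 930 = -937)
c(V, a) = 9 (c(V, a) = (-3)**2 = 9)
B(f, T) = -937 + 8*T (B(f, T) = -937 + T*(13 - 5) = -937 + T*8 = -937 + 8*T)
B(-1834, c(37, -43))/(-3373345) = (-937 + 8*9)/(-3373345) = (-937 + 72)*(-1/3373345) = -865*(-1/3373345) = 173/674669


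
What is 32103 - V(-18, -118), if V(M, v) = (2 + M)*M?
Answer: 31815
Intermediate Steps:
V(M, v) = M*(2 + M)
32103 - V(-18, -118) = 32103 - (-18)*(2 - 18) = 32103 - (-18)*(-16) = 32103 - 1*288 = 32103 - 288 = 31815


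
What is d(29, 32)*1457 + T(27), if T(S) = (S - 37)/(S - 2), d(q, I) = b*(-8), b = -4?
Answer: 233118/5 ≈ 46624.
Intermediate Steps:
d(q, I) = 32 (d(q, I) = -4*(-8) = 32)
T(S) = (-37 + S)/(-2 + S)
d(29, 32)*1457 + T(27) = 32*1457 + (-37 + 27)/(-2 + 27) = 46624 - 10/25 = 46624 + (1/25)*(-10) = 46624 - ⅖ = 233118/5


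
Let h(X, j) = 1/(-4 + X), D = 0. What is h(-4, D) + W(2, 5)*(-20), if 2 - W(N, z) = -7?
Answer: -1441/8 ≈ -180.13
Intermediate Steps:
W(N, z) = 9 (W(N, z) = 2 - 1*(-7) = 2 + 7 = 9)
h(-4, D) + W(2, 5)*(-20) = 1/(-4 - 4) + 9*(-20) = 1/(-8) - 180 = -⅛ - 180 = -1441/8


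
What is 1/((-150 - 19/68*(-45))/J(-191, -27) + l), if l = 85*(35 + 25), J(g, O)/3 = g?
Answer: 12988/66241915 ≈ 0.00019607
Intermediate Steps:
J(g, O) = 3*g
l = 5100 (l = 85*60 = 5100)
1/((-150 - 19/68*(-45))/J(-191, -27) + l) = 1/((-150 - 19/68*(-45))/((3*(-191))) + 5100) = 1/((-150 - 19*1/68*(-45))/(-573) + 5100) = 1/((-150 - 19/68*(-45))*(-1/573) + 5100) = 1/((-150 + 855/68)*(-1/573) + 5100) = 1/(-9345/68*(-1/573) + 5100) = 1/(3115/12988 + 5100) = 1/(66241915/12988) = 12988/66241915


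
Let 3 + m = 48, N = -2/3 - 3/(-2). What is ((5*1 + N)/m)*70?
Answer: 245/27 ≈ 9.0741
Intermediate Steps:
N = ⅚ (N = -2*⅓ - 3*(-½) = -⅔ + 3/2 = ⅚ ≈ 0.83333)
m = 45 (m = -3 + 48 = 45)
((5*1 + N)/m)*70 = ((5*1 + ⅚)/45)*70 = ((5 + ⅚)*(1/45))*70 = ((35/6)*(1/45))*70 = (7/54)*70 = 245/27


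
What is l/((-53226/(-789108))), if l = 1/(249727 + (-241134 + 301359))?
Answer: 65759/1374792096 ≈ 4.7832e-5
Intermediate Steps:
l = 1/309952 (l = 1/(249727 + 60225) = 1/309952 ≈ 3.2263e-6)
l/((-53226/(-789108))) = 1/(309952*((-53226/(-789108)))) = 1/(309952*((-53226*(-1/789108)))) = 1/(309952*(8871/131518)) = (1/309952)*(131518/8871) = 65759/1374792096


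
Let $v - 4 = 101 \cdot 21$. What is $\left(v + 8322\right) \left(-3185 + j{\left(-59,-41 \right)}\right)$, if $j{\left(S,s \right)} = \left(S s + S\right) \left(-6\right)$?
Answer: $-181203215$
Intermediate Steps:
$v = 2125$ ($v = 4 + 101 \cdot 21 = 4 + 2121 = 2125$)
$j{\left(S,s \right)} = - 6 S - 6 S s$ ($j{\left(S,s \right)} = \left(S + S s\right) \left(-6\right) = - 6 S - 6 S s$)
$\left(v + 8322\right) \left(-3185 + j{\left(-59,-41 \right)}\right) = \left(2125 + 8322\right) \left(-3185 - - 354 \left(1 - 41\right)\right) = 10447 \left(-3185 - \left(-354\right) \left(-40\right)\right) = 10447 \left(-3185 - 14160\right) = 10447 \left(-17345\right) = -181203215$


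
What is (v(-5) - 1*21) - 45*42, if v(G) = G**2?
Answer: -1886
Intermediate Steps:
(v(-5) - 1*21) - 45*42 = ((-5)**2 - 1*21) - 45*42 = (25 - 21) - 1890 = 4 - 1890 = -1886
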